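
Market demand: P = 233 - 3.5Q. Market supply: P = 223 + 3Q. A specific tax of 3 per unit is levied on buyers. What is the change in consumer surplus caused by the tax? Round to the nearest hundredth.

-2.11

Without the tax, 233 - 3.5Q = 223 + 3Q so Q* = 1.5385 and P* = 227.6154.
With the tax, buyers' net willingness to pay falls by 3: (233 - 3) - 3.5Q = 223 + 3Q, so Q_t = 1.0769. Buyers pay P_b = 229.2308; sellers receive P_s = P_b - 3 = 226.2308.
CS falls from (1/2)(1.5385)(5.3846) = 4.142 to (1/2)(1.0769)(3.7692) = 2.0296, a change of -2.1124.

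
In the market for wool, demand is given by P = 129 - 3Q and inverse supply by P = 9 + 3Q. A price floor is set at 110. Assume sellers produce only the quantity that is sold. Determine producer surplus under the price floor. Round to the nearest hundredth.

Without the control, 129 - 3Q = 9 + 3Q so Q* = 20 and P* = 69.
At P = 110, buyers demand (129 - 110)/3 = 6.3333 while sellers would supply more, so the quantity traded is 6.3333 at price 110.
The supply price at Q = 6.3333 is 28. PS is the trapezoid between 110 and supply over [0, 6.3333]: (1/2)[(110 - 9) + (110 - 28)](6.3333) = 579.5.

579.50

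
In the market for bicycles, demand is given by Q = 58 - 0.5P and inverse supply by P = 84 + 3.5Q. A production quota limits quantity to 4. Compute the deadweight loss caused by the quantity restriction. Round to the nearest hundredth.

Rewriting demand in inverse form: P = 116 - 2Q.
Unrestricted equilibrium: Q* = (116 - 84)/(2 + 3.5) = 5.8182.
At Q = 4 the demand price is 116 - 2(4) = 108 and the supply price is 84 + 3.5(4) = 98.
DWL = (1/2)(gap between curves at 4) x (Q* - 4) = (1/2)(10)(1.8182) = 9.0909.

9.09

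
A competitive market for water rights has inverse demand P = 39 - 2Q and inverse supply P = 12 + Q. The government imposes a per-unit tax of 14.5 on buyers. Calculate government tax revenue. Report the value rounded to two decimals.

60.42

Without the tax, 39 - 2Q = 12 + Q so Q* = 9 and P* = 21.
A tax on buyers shifts demand down by 14.5: (39 - 14.5) - 2Q = 12 + Q, so Q_t = 4.1667. Buyers pay P_b = 30.6667; sellers receive P_s = P_b - 14.5 = 16.1667.
Revenue is the tax times quantity traded: 14.5 x 4.1667 = 60.4167.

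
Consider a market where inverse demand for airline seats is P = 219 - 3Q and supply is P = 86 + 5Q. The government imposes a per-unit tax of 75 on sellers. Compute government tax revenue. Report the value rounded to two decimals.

543.75

Without the tax, 219 - 3Q = 86 + 5Q so Q* = 16.625 and P* = 169.125.
With the tax, sellers need 75 more per unit: 219 - 3Q = 86 + 5Q + 75, so Q_t = 7.25. Buyers pay P_b = 197.25; sellers receive P_s = P_b - 75 = 122.25.
Revenue is the tax times quantity traded: 75 x 7.25 = 543.75.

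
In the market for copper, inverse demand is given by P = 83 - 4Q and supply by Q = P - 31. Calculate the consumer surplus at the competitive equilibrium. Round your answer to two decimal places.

Rewriting supply in inverse form: P = 31 + Q.
Set 83 - 4Q = 31 + Q, which gives 52 = 5Q, so Q* = 10.4 and P* = 83 - 4(10.4) = 41.4.
The demand choke price is 83, so CS = (1/2)(Q*)(83 - P*) = (1/2)(10.4)(41.6) = 216.32.

216.32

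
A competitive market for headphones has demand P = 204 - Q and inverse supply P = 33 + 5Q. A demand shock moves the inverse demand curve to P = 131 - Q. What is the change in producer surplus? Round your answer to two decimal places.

-1363.68

Initial equilibrium: Q_0 = 28.5, P_0 = 175.5; CS_0 = (1/2)(28.5)(28.5) = 406.125, PS_0 = (1/2)(28.5)(142.5) = 2030.625.
New equilibrium: 131 - Q = 33 + 5Q gives Q_1 = 16.3333, P_1 = 114.6667; CS_1 = 133.3889, PS_1 = 666.9444.
Change in producer surplus = 666.9444 - 2030.625 = -1363.6806.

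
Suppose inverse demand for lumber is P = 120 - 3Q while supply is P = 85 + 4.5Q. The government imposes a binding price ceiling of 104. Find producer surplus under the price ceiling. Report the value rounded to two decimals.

Without the control, 120 - 3Q = 85 + 4.5Q so Q* = 4.6667 and P* = 106.
At the ceiling price 104, quantity supplied is (104 - 85)/4.5 = 4.2222; supply is the short side, so Q = 4.2222 trades at P = 104.
PS is the triangle above supply below 104: (1/2)(4.2222)(104 - 85) = 40.1111.

40.11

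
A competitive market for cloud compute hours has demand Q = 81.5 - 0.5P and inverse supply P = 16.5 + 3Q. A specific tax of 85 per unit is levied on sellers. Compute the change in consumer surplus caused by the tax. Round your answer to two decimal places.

-707.20

Rewriting demand in inverse form: P = 163 - 2Q.
Pre-tax equilibrium: 163 - 2Q = 16.5 + 3Q gives Q* = 29.3, P* = 104.4.
With the tax, sellers need 85 more per unit: 163 - 2Q = 16.5 + 3Q + 85, so Q_t = 12.3. Buyers pay P_b = 138.4; sellers receive P_s = P_b - 85 = 53.4.
Consumers lose the trapezoid between P* and P_b out to Q_t plus the triangle from Q_t to Q*: change in CS = 151.29 - 858.49 = -707.2.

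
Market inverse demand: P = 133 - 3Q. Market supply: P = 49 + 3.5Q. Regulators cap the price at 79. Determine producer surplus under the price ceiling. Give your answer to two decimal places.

Free-market equilibrium: 133 - 3Q = 49 + 3.5Q gives Q* = 12.9231, P* = 94.2308.
At P = 79, sellers supply (79 - 49)/3.5 = 8.5714 while buyers want more, so the quantity traded is 8.5714 at price 79.
PS is the triangle above supply below 79: (1/2)(8.5714)(79 - 49) = 128.5714.

128.57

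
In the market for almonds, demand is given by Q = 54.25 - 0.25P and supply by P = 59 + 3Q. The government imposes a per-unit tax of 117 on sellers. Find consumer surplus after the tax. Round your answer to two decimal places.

Rewriting demand in inverse form: P = 217 - 4Q.
Without the tax, 217 - 4Q = 59 + 3Q so Q* = 22.5714 and P* = 126.7143.
A tax on sellers shifts supply up by 117: 217 - 4Q = 59 + 3Q + 117, so Q_t = 5.8571. Buyers pay P_b = 193.5714; sellers receive P_s = P_b - 117 = 76.5714.
CS = (1/2)(Q_t)(217 - P_b) = (1/2)(5.8571)(23.4286) = 68.6122.

68.61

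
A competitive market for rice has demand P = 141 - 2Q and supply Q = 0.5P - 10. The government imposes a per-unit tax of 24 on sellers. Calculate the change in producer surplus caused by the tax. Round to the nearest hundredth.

-327.00

Rewriting supply in inverse form: P = 20 + 2Q.
Pre-tax equilibrium: 141 - 2Q = 20 + 2Q gives Q* = 30.25, P* = 80.5.
With the tax, sellers need 24 more per unit: 141 - 2Q = 20 + 2Q + 24, so Q_t = 24.25. Buyers pay P_b = 92.5; sellers receive P_s = P_b - 24 = 68.5.
PS falls from (1/2)(30.25)(60.5) = 915.0625 to (1/2)(24.25)(48.5) = 588.0625, a change of -327.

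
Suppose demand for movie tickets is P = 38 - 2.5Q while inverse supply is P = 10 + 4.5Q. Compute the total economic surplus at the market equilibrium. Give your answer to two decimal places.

56.00

Setting demand equal to supply, 28 = 7Q, so Q* = 4 and P* = 28.
CS = (1/2)(4)(10) = 20 and PS = (1/2)(4)(18) = 36, so total surplus = 56.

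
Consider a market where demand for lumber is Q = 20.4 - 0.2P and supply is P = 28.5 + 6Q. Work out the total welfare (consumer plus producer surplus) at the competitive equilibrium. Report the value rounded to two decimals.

245.56

Rewriting demand in inverse form: P = 102 - 5Q.
Set 102 - 5Q = 28.5 + 6Q, which gives 73.5 = 11Q, so Q* = 6.6818 and P* = 102 - 5(6.6818) = 68.5909.
CS = (1/2)(6.6818)(33.4091) = 111.6167 and PS = (1/2)(6.6818)(40.0909) = 133.9401, so total surplus = 245.5568.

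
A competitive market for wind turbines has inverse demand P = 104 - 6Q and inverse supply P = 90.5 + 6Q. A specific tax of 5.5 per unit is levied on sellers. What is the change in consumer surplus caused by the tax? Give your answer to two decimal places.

Pre-tax equilibrium: 104 - 6Q = 90.5 + 6Q gives Q* = 1.125, P* = 97.25.
With the tax, sellers need 5.5 more per unit: 104 - 6Q = 90.5 + 6Q + 5.5, so Q_t = 0.6667. Buyers pay P_b = 100; sellers receive P_s = P_b - 5.5 = 94.5.
Consumers lose the trapezoid between P* and P_b out to Q_t plus the triangle from Q_t to Q*: change in CS = 1.3333 - 3.7969 = -2.4635.

-2.46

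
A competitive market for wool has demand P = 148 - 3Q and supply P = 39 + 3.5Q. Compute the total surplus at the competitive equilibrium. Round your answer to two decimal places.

913.92

Equilibrium: 148 - 3Q = 39 + 3.5Q, so Q* = 16.7692 and P* = 97.6923.
Total surplus is the full triangle between the curves from 0 to Q*: (1/2)(16.7692)(148 - 39) = 913.9231.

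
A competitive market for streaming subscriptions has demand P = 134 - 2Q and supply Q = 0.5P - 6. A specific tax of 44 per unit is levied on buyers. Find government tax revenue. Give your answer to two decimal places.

858.00

Rewriting supply in inverse form: P = 12 + 2Q.
Pre-tax equilibrium: 134 - 2Q = 12 + 2Q gives Q* = 30.5, P* = 73.
With the tax, buyers' net willingness to pay falls by 44: (134 - 44) - 2Q = 12 + 2Q, so Q_t = 19.5. Buyers pay P_b = 95; sellers receive P_s = P_b - 44 = 51.
Revenue is the tax times quantity traded: 44 x 19.5 = 858.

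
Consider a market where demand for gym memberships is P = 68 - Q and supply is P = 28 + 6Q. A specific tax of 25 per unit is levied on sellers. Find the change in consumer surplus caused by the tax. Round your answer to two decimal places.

-14.03

Without the tax, 68 - Q = 28 + 6Q so Q* = 5.7143 and P* = 62.2857.
A tax on sellers shifts supply up by 25: 68 - Q = 28 + 6Q + 25, so Q_t = 2.1429. Buyers pay P_b = 65.8571; sellers receive P_s = P_b - 25 = 40.8571.
Consumers lose the trapezoid between P* and P_b out to Q_t plus the triangle from Q_t to Q*: change in CS = 2.2959 - 16.3265 = -14.0306.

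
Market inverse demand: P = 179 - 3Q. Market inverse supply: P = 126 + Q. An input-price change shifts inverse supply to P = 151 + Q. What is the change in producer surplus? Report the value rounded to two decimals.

Initial equilibrium: Q_0 = 13.25, P_0 = 139.25; CS_0 = (1/2)(13.25)(39.75) = 263.3438, PS_0 = (1/2)(13.25)(13.25) = 87.7812.
New equilibrium: 179 - 3Q = 151 + Q gives Q_1 = 7, P_1 = 158; CS_1 = 73.5, PS_1 = 24.5.
Change in producer surplus = 24.5 - 87.7812 = -63.2812.

-63.28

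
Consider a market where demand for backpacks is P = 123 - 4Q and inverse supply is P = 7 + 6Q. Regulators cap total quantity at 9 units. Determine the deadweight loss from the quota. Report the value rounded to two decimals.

33.80

Without the quota, 123 - 4Q = 7 + 6Q gives Q* = 11.6.
At Q = 9 the demand price is 123 - 4(9) = 87 and the supply price is 7 + 6(9) = 61.
DWL = (1/2)(gap between curves at 9) x (Q* - 9) = (1/2)(26)(2.6) = 33.8.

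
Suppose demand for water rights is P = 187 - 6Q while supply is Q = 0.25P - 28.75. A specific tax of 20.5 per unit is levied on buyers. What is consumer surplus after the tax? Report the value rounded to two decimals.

79.57

Rewriting supply in inverse form: P = 115 + 4Q.
Pre-tax equilibrium: 187 - 6Q = 115 + 4Q gives Q* = 7.2, P* = 143.8.
With the tax, buyers' net willingness to pay falls by 20.5: (187 - 20.5) - 6Q = 115 + 4Q, so Q_t = 5.15. Buyers pay P_b = 156.1; sellers receive P_s = P_b - 20.5 = 135.6.
Consumer surplus is the triangle under demand above P_b: (1/2)(5.15)(187 - 156.1) = 79.5675.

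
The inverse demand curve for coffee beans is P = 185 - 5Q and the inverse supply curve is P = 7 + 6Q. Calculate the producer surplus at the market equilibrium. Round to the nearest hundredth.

785.55

Equilibrium: 185 - 5Q = 7 + 6Q, so Q* = 16.1818 and P* = 104.0909.
The supply curve's price intercept is 7, so PS = (1/2)(Q*)(P* - 7) = (1/2)(16.1818)(97.0909) = 785.5537.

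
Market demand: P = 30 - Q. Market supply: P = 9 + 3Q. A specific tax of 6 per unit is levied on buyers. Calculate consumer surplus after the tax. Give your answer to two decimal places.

Without the tax, 30 - Q = 9 + 3Q so Q* = 5.25 and P* = 24.75.
With the tax, buyers' net willingness to pay falls by 6: (30 - 6) - Q = 9 + 3Q, so Q_t = 3.75. Buyers pay P_b = 26.25; sellers receive P_s = P_b - 6 = 20.25.
Consumer surplus is the triangle under demand above P_b: (1/2)(3.75)(30 - 26.25) = 7.0312.

7.03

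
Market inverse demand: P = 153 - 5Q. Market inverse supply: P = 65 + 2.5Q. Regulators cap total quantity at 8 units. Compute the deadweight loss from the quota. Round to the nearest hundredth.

52.27

Unrestricted equilibrium: Q* = (153 - 65)/(5 + 2.5) = 11.7333.
At Q = 8 the demand price is 153 - 5(8) = 113 and the supply price is 65 + 2.5(8) = 85.
DWL = (1/2)(gap between curves at 8) x (Q* - 8) = (1/2)(28)(3.7333) = 52.2667.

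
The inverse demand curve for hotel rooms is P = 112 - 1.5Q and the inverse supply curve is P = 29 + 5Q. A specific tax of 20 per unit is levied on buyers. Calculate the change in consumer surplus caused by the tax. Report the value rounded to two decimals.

-51.83

Without the tax, 112 - 1.5Q = 29 + 5Q so Q* = 12.7692 and P* = 92.8462.
With the tax, buyers' net willingness to pay falls by 20: (112 - 20) - 1.5Q = 29 + 5Q, so Q_t = 9.6923. Buyers pay P_b = 97.4615; sellers receive P_s = P_b - 20 = 77.4615.
Consumers lose the trapezoid between P* and P_b out to Q_t plus the triangle from Q_t to Q*: change in CS = 70.4556 - 122.2899 = -51.8343.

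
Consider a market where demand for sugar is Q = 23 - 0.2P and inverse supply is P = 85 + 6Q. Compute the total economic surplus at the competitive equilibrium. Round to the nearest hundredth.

Rewriting demand in inverse form: P = 115 - 5Q.
Set 115 - 5Q = 85 + 6Q, which gives 30 = 11Q, so Q* = 2.7273 and P* = 115 - 5(2.7273) = 101.3636.
CS = (1/2)(2.7273)(13.6364) = 18.595 and PS = (1/2)(2.7273)(16.3636) = 22.314, so total surplus = 40.9091.

40.91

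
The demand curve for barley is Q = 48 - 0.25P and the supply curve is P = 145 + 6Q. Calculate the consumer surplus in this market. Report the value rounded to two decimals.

Rewriting demand in inverse form: P = 192 - 4Q.
Equilibrium: 192 - 4Q = 145 + 6Q, so Q* = 4.7 and P* = 173.2.
Consumer surplus is the triangle under demand above P*: (1/2)(4.7)(192 - 173.2) = (1/2)(4.7)(18.8) = 44.18.

44.18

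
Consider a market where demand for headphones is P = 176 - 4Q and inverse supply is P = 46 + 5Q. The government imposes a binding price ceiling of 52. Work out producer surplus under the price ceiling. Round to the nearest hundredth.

Without the control, 176 - 4Q = 46 + 5Q so Q* = 14.4444 and P* = 118.2222.
At P = 52, sellers supply (52 - 46)/5 = 1.2 while buyers want more, so the quantity traded is 1.2 at price 52.
PS is the triangle above supply below 52: (1/2)(1.2)(52 - 46) = 3.6.

3.60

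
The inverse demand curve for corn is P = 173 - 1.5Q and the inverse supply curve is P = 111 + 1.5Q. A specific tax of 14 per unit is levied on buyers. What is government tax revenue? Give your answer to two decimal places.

224.00

Pre-tax equilibrium: 173 - 1.5Q = 111 + 1.5Q gives Q* = 20.6667, P* = 142.
A tax on buyers shifts demand down by 14: (173 - 14) - 1.5Q = 111 + 1.5Q, so Q_t = 16. Buyers pay P_b = 149; sellers receive P_s = P_b - 14 = 135.
Tax revenue = t x Q_t = 14 x 16 = 224.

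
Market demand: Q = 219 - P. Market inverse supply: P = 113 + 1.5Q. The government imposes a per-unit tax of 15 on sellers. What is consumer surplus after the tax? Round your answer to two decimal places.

662.48

Rewriting demand in inverse form: P = 219 - Q.
Pre-tax equilibrium: 219 - Q = 113 + 1.5Q gives Q* = 42.4, P* = 176.6.
A tax on sellers shifts supply up by 15: 219 - Q = 113 + 1.5Q + 15, so Q_t = 36.4. Buyers pay P_b = 182.6; sellers receive P_s = P_b - 15 = 167.6.
CS = (1/2)(Q_t)(219 - P_b) = (1/2)(36.4)(36.4) = 662.48.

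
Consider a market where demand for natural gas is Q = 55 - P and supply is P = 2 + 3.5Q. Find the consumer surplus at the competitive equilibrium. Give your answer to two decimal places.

Rewriting demand in inverse form: P = 55 - Q.
Setting demand equal to supply, 53 = 4.5Q, so Q* = 11.7778 and P* = 43.2222.
Consumer surplus is the triangle under demand above P*: (1/2)(11.7778)(55 - 43.2222) = (1/2)(11.7778)(11.7778) = 69.358.

69.36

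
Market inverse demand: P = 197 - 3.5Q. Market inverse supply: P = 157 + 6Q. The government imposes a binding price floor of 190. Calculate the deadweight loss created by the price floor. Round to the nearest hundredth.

Without the control, 197 - 3.5Q = 157 + 6Q so Q* = 4.2105 and P* = 182.2632.
At the floor price 190, quantity demanded is (197 - 190)/3.5 = 2; demand is the short side, so Q = 2 trades at P = 190.
At Q = 2 the demand price is 190 and the supply price is 169. Deadweight loss is the triangle between the curves from 2 to 4.2105: (1/2)(190 - 169)(4.2105 - 2) = 23.2105.

23.21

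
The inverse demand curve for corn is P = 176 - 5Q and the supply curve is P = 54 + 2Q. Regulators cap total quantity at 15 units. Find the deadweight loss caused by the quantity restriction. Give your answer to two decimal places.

20.64

Without the quota, 176 - 5Q = 54 + 2Q gives Q* = 17.4286.
At Q = 15 the demand price is 176 - 5(15) = 101 and the supply price is 54 + 2(15) = 84.
Deadweight loss is the triangle between the curves from 15 to 17.4286: (1/2)(101 - 84)(17.4286 - 15) = 20.6429.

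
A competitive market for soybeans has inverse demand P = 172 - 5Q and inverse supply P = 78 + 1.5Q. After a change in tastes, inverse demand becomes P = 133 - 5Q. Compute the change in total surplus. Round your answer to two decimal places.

-447.00

Initial equilibrium: Q_0 = 14.4615, P_0 = 99.6923; CS_0 = (1/2)(14.4615)(72.3077) = 522.8402, PS_0 = (1/2)(14.4615)(21.6923) = 156.8521.
New equilibrium: 133 - 5Q = 78 + 1.5Q gives Q_1 = 8.4615, P_1 = 90.6923; CS_1 = 178.9941, PS_1 = 53.6982.
Change in total surplus = (178.9941 + 53.6982) - (522.8402 + 156.8521) = -447.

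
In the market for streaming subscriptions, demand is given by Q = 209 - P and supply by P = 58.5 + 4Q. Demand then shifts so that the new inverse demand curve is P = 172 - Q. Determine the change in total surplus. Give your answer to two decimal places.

-976.80

Rewriting demand in inverse form: P = 209 - Q.
Initial equilibrium: Q_0 = 30.1, P_0 = 178.9; CS_0 = (1/2)(30.1)(30.1) = 453.005, PS_0 = (1/2)(30.1)(120.4) = 1812.02.
New equilibrium: 172 - Q = 58.5 + 4Q gives Q_1 = 22.7, P_1 = 149.3; CS_1 = 257.645, PS_1 = 1030.58.
Change in total surplus = (257.645 + 1030.58) - (453.005 + 1812.02) = -976.8.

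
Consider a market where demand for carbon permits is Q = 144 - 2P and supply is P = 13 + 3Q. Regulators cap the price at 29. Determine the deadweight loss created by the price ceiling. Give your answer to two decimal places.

232.40

Rewriting demand in inverse form: P = 72 - 0.5Q.
Free-market equilibrium: 72 - 0.5Q = 13 + 3Q gives Q* = 16.8571, P* = 63.5714.
At the ceiling price 29, quantity supplied is (29 - 13)/3 = 5.3333; supply is the short side, so Q = 5.3333 trades at P = 29.
The lost-trades triangle has base Q* - 5.3333 = 11.5238 and height equal to the gap between the curves at Q = 5.3333, which is 69.3333 - 29 = 40.3333. DWL = (1/2)(11.5238)(40.3333) = 232.3968.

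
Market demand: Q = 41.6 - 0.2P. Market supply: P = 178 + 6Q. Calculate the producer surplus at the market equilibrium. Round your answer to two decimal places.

Rewriting demand in inverse form: P = 208 - 5Q.
Setting demand equal to supply, 30 = 11Q, so Q* = 2.7273 and P* = 194.3636.
PS is the area between P* and the supply curve from 0 to Q*: (1/2)(2.7273)(16.3636) = 22.314.

22.31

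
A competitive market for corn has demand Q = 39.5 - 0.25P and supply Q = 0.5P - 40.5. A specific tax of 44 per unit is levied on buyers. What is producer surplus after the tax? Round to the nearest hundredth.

Rewriting demand in inverse form: P = 158 - 4Q.
Rewriting supply in inverse form: P = 81 + 2Q.
Without the tax, 158 - 4Q = 81 + 2Q so Q* = 12.8333 and P* = 106.6667.
With the tax, buyers' net willingness to pay falls by 44: (158 - 44) - 4Q = 81 + 2Q, so Q_t = 5.5. Buyers pay P_b = 136; sellers receive P_s = P_b - 44 = 92.
PS = (1/2)(Q_t)(P_s - 81) = (1/2)(5.5)(11) = 30.25.

30.25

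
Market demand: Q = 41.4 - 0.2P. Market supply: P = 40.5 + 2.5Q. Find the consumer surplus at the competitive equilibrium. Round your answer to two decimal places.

Rewriting demand in inverse form: P = 207 - 5Q.
Equilibrium: 207 - 5Q = 40.5 + 2.5Q, so Q* = 22.2 and P* = 96.
The demand choke price is 207, so CS = (1/2)(Q*)(207 - P*) = (1/2)(22.2)(111) = 1232.1.

1232.10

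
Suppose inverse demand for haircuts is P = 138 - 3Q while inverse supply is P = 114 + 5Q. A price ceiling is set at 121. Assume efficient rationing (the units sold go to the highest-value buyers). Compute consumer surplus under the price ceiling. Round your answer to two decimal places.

20.86

Without the control, 138 - 3Q = 114 + 5Q so Q* = 3 and P* = 129.
At P = 121, sellers supply (121 - 114)/5 = 1.4 while buyers want more, so the quantity traded is 1.4 at price 121.
The demand price at Q = 1.4 is 133.8. CS is the trapezoid between demand and 121 over [0, 1.4]: (1/2)[(138 - 121) + (133.8 - 121)](1.4) = 20.86.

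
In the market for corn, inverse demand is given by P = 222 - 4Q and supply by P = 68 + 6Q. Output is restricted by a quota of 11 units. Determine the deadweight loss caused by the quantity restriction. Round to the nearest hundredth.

96.80

Without the quota, 222 - 4Q = 68 + 6Q gives Q* = 15.4.
At Q = 11 the demand price is 222 - 4(11) = 178 and the supply price is 68 + 6(11) = 134.
Deadweight loss is the triangle between the curves from 11 to 15.4: (1/2)(178 - 134)(15.4 - 11) = 96.8.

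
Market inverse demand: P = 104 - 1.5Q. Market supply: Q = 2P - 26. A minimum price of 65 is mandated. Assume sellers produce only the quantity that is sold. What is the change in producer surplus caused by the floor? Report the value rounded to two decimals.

665.44

Rewriting supply in inverse form: P = 13 + 0.5Q.
Free-market equilibrium: 104 - 1.5Q = 13 + 0.5Q gives Q* = 45.5, P* = 35.75.
At P = 65, buyers demand (104 - 65)/1.5 = 26 while sellers would supply more, so the quantity traded is 26 at price 65.
PS goes from (1/2)(45.5)(22.75) = 517.5625 to 1183 (computed as (65 - 13)(26) - (1/2)(0.5)(26)^2), a change of 665.4375.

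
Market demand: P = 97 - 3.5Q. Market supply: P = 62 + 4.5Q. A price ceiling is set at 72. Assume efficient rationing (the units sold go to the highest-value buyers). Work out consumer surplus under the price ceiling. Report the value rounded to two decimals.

Free-market equilibrium: 97 - 3.5Q = 62 + 4.5Q gives Q* = 4.375, P* = 81.6875.
At the ceiling price 72, quantity supplied is (72 - 62)/4.5 = 2.2222; supply is the short side, so Q = 2.2222 trades at P = 72.
The demand price at Q = 2.2222 is 89.2222. CS is the trapezoid between demand and 72 over [0, 2.2222]: (1/2)[(97 - 72) + (89.2222 - 72)](2.2222) = 46.9136.

46.91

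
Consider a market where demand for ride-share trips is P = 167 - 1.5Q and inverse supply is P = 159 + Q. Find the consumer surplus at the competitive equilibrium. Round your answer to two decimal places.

7.68

Equilibrium: 167 - 1.5Q = 159 + Q, so Q* = 3.2 and P* = 162.2.
CS is the area between the demand curve and P* from 0 to Q*: (1/2)(3.2)(4.8) = 7.68.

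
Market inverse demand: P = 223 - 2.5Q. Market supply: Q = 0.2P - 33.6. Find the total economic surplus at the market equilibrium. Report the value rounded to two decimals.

201.67

Rewriting supply in inverse form: P = 168 + 5Q.
Setting demand equal to supply, 55 = 7.5Q, so Q* = 7.3333 and P* = 204.6667.
CS = (1/2)(7.3333)(18.3333) = 67.2222 and PS = (1/2)(7.3333)(36.6667) = 134.4444, so total surplus = 201.6667.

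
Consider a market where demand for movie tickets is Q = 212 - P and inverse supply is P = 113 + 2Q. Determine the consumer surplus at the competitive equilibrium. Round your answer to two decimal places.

544.50

Rewriting demand in inverse form: P = 212 - Q.
Set 212 - Q = 113 + 2Q, which gives 99 = 3Q, so Q* = 33 and P* = 212 - (33) = 179.
Consumer surplus is the triangle under demand above P*: (1/2)(33)(212 - 179) = (1/2)(33)(33) = 544.5.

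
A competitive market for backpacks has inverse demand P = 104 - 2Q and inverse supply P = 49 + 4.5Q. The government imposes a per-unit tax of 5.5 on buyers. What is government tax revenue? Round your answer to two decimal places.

41.88

Pre-tax equilibrium: 104 - 2Q = 49 + 4.5Q gives Q* = 8.4615, P* = 87.0769.
A tax on buyers shifts demand down by 5.5: (104 - 5.5) - 2Q = 49 + 4.5Q, so Q_t = 7.6154. Buyers pay P_b = 88.7692; sellers receive P_s = P_b - 5.5 = 83.2692.
Tax revenue = t x Q_t = 5.5 x 7.6154 = 41.8846.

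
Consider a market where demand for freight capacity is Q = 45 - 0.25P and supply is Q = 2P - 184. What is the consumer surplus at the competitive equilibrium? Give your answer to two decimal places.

Rewriting demand in inverse form: P = 180 - 4Q.
Rewriting supply in inverse form: P = 92 + 0.5Q.
Equilibrium: 180 - 4Q = 92 + 0.5Q, so Q* = 19.5556 and P* = 101.7778.
Consumer surplus is the triangle under demand above P*: (1/2)(19.5556)(180 - 101.7778) = (1/2)(19.5556)(78.2222) = 764.8395.

764.84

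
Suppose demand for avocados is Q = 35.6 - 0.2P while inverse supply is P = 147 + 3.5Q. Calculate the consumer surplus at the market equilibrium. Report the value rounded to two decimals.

Rewriting demand in inverse form: P = 178 - 5Q.
Setting demand equal to supply, 31 = 8.5Q, so Q* = 3.6471 and P* = 159.7647.
Consumer surplus is the triangle under demand above P*: (1/2)(3.6471)(178 - 159.7647) = (1/2)(3.6471)(18.2353) = 33.2526.

33.25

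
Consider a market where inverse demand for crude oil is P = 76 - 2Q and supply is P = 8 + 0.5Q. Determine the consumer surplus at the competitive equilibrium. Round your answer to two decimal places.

Set 76 - 2Q = 8 + 0.5Q, which gives 68 = 2.5Q, so Q* = 27.2 and P* = 76 - 2(27.2) = 21.6.
Consumer surplus is the triangle under demand above P*: (1/2)(27.2)(76 - 21.6) = (1/2)(27.2)(54.4) = 739.84.

739.84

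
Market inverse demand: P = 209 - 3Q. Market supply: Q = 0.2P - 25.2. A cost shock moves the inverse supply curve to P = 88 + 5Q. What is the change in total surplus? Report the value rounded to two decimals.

484.50

Rewriting supply in inverse form: P = 126 + 5Q.
Initial equilibrium: Q_0 = 10.375, P_0 = 177.875; CS_0 = (1/2)(10.375)(31.125) = 161.4609, PS_0 = (1/2)(10.375)(51.875) = 269.1016.
New equilibrium: 209 - 3Q = 88 + 5Q gives Q_1 = 15.125, P_1 = 163.625; CS_1 = 343.1484, PS_1 = 571.9141.
Change in total surplus = (343.1484 + 571.9141) - (161.4609 + 269.1016) = 484.5.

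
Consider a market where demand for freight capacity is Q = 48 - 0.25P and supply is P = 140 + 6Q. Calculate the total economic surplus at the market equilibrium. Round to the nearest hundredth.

135.20

Rewriting demand in inverse form: P = 192 - 4Q.
Set 192 - 4Q = 140 + 6Q, which gives 52 = 10Q, so Q* = 5.2 and P* = 192 - 4(5.2) = 171.2.
CS = (1/2)(5.2)(20.8) = 54.08 and PS = (1/2)(5.2)(31.2) = 81.12, so total surplus = 135.2.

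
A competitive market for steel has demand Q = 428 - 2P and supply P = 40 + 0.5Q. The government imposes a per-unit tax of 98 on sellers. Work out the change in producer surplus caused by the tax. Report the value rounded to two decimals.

Rewriting demand in inverse form: P = 214 - 0.5Q.
Pre-tax equilibrium: 214 - 0.5Q = 40 + 0.5Q gives Q* = 174, P* = 127.
With the tax, sellers need 98 more per unit: 214 - 0.5Q = 40 + 0.5Q + 98, so Q_t = 76. Buyers pay P_b = 176; sellers receive P_s = P_b - 98 = 78.
Producers lose the trapezoid between P_s and P* out to Q_t plus the triangle from Q_t to Q*: change in PS = 1444 - 7569 = -6125.

-6125.00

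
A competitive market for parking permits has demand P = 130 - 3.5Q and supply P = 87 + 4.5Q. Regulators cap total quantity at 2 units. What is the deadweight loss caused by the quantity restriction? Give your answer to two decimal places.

45.56

Without the quota, 130 - 3.5Q = 87 + 4.5Q gives Q* = 5.375.
At Q = 2 the demand price is 130 - 3.5(2) = 123 and the supply price is 87 + 4.5(2) = 96.
Deadweight loss is the triangle between the curves from 2 to 5.375: (1/2)(123 - 96)(5.375 - 2) = 45.5625.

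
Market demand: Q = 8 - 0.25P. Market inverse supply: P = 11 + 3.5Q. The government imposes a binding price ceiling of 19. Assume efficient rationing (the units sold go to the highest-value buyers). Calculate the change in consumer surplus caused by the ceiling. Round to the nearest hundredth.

Rewriting demand in inverse form: P = 32 - 4Q.
Without the control, 32 - 4Q = 11 + 3.5Q so Q* = 2.8 and P* = 20.8.
At the ceiling price 19, quantity supplied is (19 - 11)/3.5 = 2.2857; supply is the short side, so Q = 2.2857 trades at P = 19.
CS goes from (1/2)(2.8)(11.2) = 15.68 to 19.2653 (computed as (32 - 19)(2.2857) - (1/2)(4)(2.2857)^2), a change of 3.5853.

3.59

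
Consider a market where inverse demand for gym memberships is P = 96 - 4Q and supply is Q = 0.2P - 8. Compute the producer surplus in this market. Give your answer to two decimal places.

96.79

Rewriting supply in inverse form: P = 40 + 5Q.
Set 96 - 4Q = 40 + 5Q, which gives 56 = 9Q, so Q* = 6.2222 and P* = 96 - 4(6.2222) = 71.1111.
Producer surplus is the triangle above supply below P*: (1/2)(6.2222)(71.1111 - 40) = (1/2)(6.2222)(31.1111) = 96.7901.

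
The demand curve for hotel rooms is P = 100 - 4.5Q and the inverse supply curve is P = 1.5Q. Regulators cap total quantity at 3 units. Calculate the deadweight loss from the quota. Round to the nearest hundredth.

Without the quota, 100 - 4.5Q = 1.5Q gives Q* = 16.6667.
At Q = 3 the demand price is 100 - 4.5(3) = 86.5 and the supply price is 0 + 1.5(3) = 4.5.
Deadweight loss is the triangle between the curves from 3 to 16.6667: (1/2)(86.5 - 4.5)(16.6667 - 3) = 560.3333.

560.33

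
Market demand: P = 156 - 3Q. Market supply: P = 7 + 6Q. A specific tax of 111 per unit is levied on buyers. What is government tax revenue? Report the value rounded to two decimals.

Without the tax, 156 - 3Q = 7 + 6Q so Q* = 16.5556 and P* = 106.3333.
With the tax, buyers' net willingness to pay falls by 111: (156 - 111) - 3Q = 7 + 6Q, so Q_t = 4.2222. Buyers pay P_b = 143.3333; sellers receive P_s = P_b - 111 = 32.3333.
Revenue is the tax times quantity traded: 111 x 4.2222 = 468.6667.

468.67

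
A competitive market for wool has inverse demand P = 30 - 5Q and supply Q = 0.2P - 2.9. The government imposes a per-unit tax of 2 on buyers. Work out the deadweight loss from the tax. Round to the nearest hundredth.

0.20

Rewriting supply in inverse form: P = 14.5 + 5Q.
Without the tax, 30 - 5Q = 14.5 + 5Q so Q* = 1.55 and P* = 22.25.
A tax on buyers shifts demand down by 2: (30 - 2) - 5Q = 14.5 + 5Q, so Q_t = 1.35. Buyers pay P_b = 23.25; sellers receive P_s = P_b - 2 = 21.25.
Deadweight loss is the triangle between the curves from Q_t to Q*: (1/2)(1.55 - 1.35)(2) = 0.2.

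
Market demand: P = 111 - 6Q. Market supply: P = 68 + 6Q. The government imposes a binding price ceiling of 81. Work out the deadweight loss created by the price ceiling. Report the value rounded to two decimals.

Free-market equilibrium: 111 - 6Q = 68 + 6Q gives Q* = 3.5833, P* = 89.5.
At the ceiling price 81, quantity supplied is (81 - 68)/6 = 2.1667; supply is the short side, so Q = 2.1667 trades at P = 81.
At Q = 2.1667 the demand price is 98 and the supply price is 81. Deadweight loss is the triangle between the curves from 2.1667 to 3.5833: (1/2)(98 - 81)(3.5833 - 2.1667) = 12.0417.

12.04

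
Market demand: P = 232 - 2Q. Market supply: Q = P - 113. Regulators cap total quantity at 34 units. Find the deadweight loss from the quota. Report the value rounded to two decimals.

48.17

Rewriting supply in inverse form: P = 113 + Q.
Without the quota, 232 - 2Q = 113 + Q gives Q* = 39.6667.
At Q = 34 the demand price is 232 - 2(34) = 164 and the supply price is 113 + (34) = 147.
DWL = (1/2)(gap between curves at 34) x (Q* - 34) = (1/2)(17)(5.6667) = 48.1667.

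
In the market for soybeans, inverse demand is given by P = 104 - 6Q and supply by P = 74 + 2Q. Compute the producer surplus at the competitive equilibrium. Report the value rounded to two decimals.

Equilibrium: 104 - 6Q = 74 + 2Q, so Q* = 3.75 and P* = 81.5.
The supply curve's price intercept is 74, so PS = (1/2)(Q*)(P* - 74) = (1/2)(3.75)(7.5) = 14.0625.

14.06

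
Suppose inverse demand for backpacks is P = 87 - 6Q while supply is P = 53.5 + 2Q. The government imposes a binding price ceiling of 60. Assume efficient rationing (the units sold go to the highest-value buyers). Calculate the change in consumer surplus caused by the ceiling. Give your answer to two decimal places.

Free-market equilibrium: 87 - 6Q = 53.5 + 2Q gives Q* = 4.1875, P* = 61.875.
At the ceiling price 60, quantity supplied is (60 - 53.5)/2 = 3.25; supply is the short side, so Q = 3.25 trades at P = 60.
CS goes from (1/2)(4.1875)(25.125) = 52.6055 to 56.0625 (computed as (87 - 60)(3.25) - (1/2)(6)(3.25)^2), a change of 3.457.

3.46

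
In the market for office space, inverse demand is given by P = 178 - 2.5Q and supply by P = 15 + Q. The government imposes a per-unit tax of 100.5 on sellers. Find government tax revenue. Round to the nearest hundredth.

1794.64

Without the tax, 178 - 2.5Q = 15 + Q so Q* = 46.5714 and P* = 61.5714.
With the tax, sellers need 100.5 more per unit: 178 - 2.5Q = 15 + Q + 100.5, so Q_t = 17.8571. Buyers pay P_b = 133.3571; sellers receive P_s = P_b - 100.5 = 32.8571.
Revenue is the tax times quantity traded: 100.5 x 17.8571 = 1794.6429.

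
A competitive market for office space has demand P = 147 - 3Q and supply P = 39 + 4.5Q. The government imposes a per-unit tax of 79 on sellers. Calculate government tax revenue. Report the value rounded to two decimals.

Without the tax, 147 - 3Q = 39 + 4.5Q so Q* = 14.4 and P* = 103.8.
A tax on sellers shifts supply up by 79: 147 - 3Q = 39 + 4.5Q + 79, so Q_t = 3.8667. Buyers pay P_b = 135.4; sellers receive P_s = P_b - 79 = 56.4.
Tax revenue = t x Q_t = 79 x 3.8667 = 305.4667.

305.47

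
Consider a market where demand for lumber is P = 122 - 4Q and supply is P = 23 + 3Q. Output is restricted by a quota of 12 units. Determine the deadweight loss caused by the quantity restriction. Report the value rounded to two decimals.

16.07

Unrestricted equilibrium: Q* = (122 - 23)/(4 + 3) = 14.1429.
At Q = 12 the demand price is 122 - 4(12) = 74 and the supply price is 23 + 3(12) = 59.
Deadweight loss is the triangle between the curves from 12 to 14.1429: (1/2)(74 - 59)(14.1429 - 12) = 16.0714.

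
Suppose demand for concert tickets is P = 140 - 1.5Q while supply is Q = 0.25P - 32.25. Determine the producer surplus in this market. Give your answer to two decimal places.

8.00

Rewriting supply in inverse form: P = 129 + 4Q.
Setting demand equal to supply, 11 = 5.5Q, so Q* = 2 and P* = 137.
PS is the area between P* and the supply curve from 0 to Q*: (1/2)(2)(8) = 8.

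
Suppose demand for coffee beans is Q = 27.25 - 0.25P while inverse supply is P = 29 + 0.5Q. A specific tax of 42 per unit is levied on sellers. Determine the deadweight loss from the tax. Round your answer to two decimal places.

196.00

Rewriting demand in inverse form: P = 109 - 4Q.
Pre-tax equilibrium: 109 - 4Q = 29 + 0.5Q gives Q* = 17.7778, P* = 37.8889.
With the tax, sellers need 42 more per unit: 109 - 4Q = 29 + 0.5Q + 42, so Q_t = 8.4444. Buyers pay P_b = 75.2222; sellers receive P_s = P_b - 42 = 33.2222.
The welfare triangle lost has base Q* - Q_t = 9.3333 and height t = 42, so DWL = (1/2)(9.3333)(42) = 196.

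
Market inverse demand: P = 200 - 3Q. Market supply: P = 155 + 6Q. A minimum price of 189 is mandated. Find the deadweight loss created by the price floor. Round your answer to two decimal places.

8.00

Without the control, 200 - 3Q = 155 + 6Q so Q* = 5 and P* = 185.
At P = 189, buyers demand (200 - 189)/3 = 3.6667 while sellers would supply more, so the quantity traded is 3.6667 at price 189.
The lost-trades triangle has base Q* - 3.6667 = 1.3333 and height equal to the gap between the curves at Q = 3.6667, which is 189 - 177 = 12. DWL = (1/2)(1.3333)(12) = 8.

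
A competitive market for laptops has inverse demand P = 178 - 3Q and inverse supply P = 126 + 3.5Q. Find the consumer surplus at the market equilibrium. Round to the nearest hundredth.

Setting demand equal to supply, 52 = 6.5Q, so Q* = 8 and P* = 154.
The demand choke price is 178, so CS = (1/2)(Q*)(178 - P*) = (1/2)(8)(24) = 96.

96.00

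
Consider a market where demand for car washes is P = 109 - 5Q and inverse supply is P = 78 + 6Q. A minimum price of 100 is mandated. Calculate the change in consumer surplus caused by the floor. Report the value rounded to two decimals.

-11.76

Free-market equilibrium: 109 - 5Q = 78 + 6Q gives Q* = 2.8182, P* = 94.9091.
At P = 100, buyers demand (109 - 100)/5 = 1.8 while sellers would supply more, so the quantity traded is 1.8 at price 100.
CS goes from (1/2)(2.8182)(14.0909) = 19.8554 to 8.1 (computed as (109 - 100)(1.8) - (1/2)(5)(1.8)^2), a change of -11.7554.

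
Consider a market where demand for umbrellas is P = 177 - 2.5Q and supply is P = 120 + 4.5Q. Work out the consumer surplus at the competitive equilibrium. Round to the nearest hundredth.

82.88

Equilibrium: 177 - 2.5Q = 120 + 4.5Q, so Q* = 8.1429 and P* = 156.6429.
The demand choke price is 177, so CS = (1/2)(Q*)(177 - P*) = (1/2)(8.1429)(20.3571) = 82.8827.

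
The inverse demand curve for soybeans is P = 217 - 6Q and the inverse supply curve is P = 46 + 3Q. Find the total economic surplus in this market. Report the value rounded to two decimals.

Setting demand equal to supply, 171 = 9Q, so Q* = 19 and P* = 103.
Total surplus is the full triangle between the curves from 0 to Q*: (1/2)(19)(217 - 46) = 1624.5.

1624.50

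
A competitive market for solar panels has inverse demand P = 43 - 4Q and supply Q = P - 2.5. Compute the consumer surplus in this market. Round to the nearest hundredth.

Rewriting supply in inverse form: P = 2.5 + Q.
Setting demand equal to supply, 40.5 = 5Q, so Q* = 8.1 and P* = 10.6.
The demand choke price is 43, so CS = (1/2)(Q*)(43 - P*) = (1/2)(8.1)(32.4) = 131.22.

131.22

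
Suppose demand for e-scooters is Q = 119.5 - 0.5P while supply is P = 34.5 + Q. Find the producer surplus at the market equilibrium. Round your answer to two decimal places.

Rewriting demand in inverse form: P = 239 - 2Q.
Equilibrium: 239 - 2Q = 34.5 + Q, so Q* = 68.1667 and P* = 102.6667.
Producer surplus is the triangle above supply below P*: (1/2)(68.1667)(102.6667 - 34.5) = (1/2)(68.1667)(68.1667) = 2323.3472.

2323.35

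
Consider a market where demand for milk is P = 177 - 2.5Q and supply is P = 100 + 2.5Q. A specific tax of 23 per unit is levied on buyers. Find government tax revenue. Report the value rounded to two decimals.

Pre-tax equilibrium: 177 - 2.5Q = 100 + 2.5Q gives Q* = 15.4, P* = 138.5.
A tax on buyers shifts demand down by 23: (177 - 23) - 2.5Q = 100 + 2.5Q, so Q_t = 10.8. Buyers pay P_b = 150; sellers receive P_s = P_b - 23 = 127.
Revenue is the tax times quantity traded: 23 x 10.8 = 248.4.

248.40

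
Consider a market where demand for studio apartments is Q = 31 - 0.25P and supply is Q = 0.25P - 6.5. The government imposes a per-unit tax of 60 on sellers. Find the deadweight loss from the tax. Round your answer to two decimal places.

Rewriting demand in inverse form: P = 124 - 4Q.
Rewriting supply in inverse form: P = 26 + 4Q.
Pre-tax equilibrium: 124 - 4Q = 26 + 4Q gives Q* = 12.25, P* = 75.
A tax on sellers shifts supply up by 60: 124 - 4Q = 26 + 4Q + 60, so Q_t = 4.75. Buyers pay P_b = 105; sellers receive P_s = P_b - 60 = 45.
The welfare triangle lost has base Q* - Q_t = 7.5 and height t = 60, so DWL = (1/2)(7.5)(60) = 225.

225.00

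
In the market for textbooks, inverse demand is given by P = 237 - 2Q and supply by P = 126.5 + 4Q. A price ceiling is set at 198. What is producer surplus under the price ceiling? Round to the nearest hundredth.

Without the control, 237 - 2Q = 126.5 + 4Q so Q* = 18.4167 and P* = 200.1667.
At P = 198, sellers supply (198 - 126.5)/4 = 17.875 while buyers want more, so the quantity traded is 17.875 at price 198.
PS is the triangle above supply below 198: (1/2)(17.875)(198 - 126.5) = 639.0312.

639.03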